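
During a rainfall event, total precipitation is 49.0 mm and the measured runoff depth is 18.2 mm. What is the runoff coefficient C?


The runoff coefficient C = runoff depth / rainfall depth.
C = 18.2 / 49.0
  = 0.3714.

0.3714


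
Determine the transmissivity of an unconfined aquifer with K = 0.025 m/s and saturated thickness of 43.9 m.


Transmissivity is defined as T = K * h.
T = 0.025 * 43.9
  = 1.0975 m^2/s.

1.0975


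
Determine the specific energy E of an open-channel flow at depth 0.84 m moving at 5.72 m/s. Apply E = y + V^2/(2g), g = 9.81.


Specific energy E = y + V^2/(2g).
Velocity head = V^2/(2g) = 5.72^2 / (2*9.81) = 32.7184 / 19.62 = 1.6676 m.
E = 0.84 + 1.6676 = 2.5076 m.

2.5076


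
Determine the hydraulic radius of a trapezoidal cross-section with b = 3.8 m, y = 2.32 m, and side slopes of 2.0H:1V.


For a trapezoidal section with side slope z:
A = (b + z*y)*y = (3.8 + 2.0*2.32)*2.32 = 19.581 m^2.
P = b + 2*y*sqrt(1 + z^2) = 3.8 + 2*2.32*sqrt(1 + 2.0^2) = 14.175 m.
R = A/P = 19.581 / 14.175 = 1.3813 m.

1.3813


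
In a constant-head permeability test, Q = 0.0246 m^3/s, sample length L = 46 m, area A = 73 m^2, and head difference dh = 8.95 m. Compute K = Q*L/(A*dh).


From K = Q*L / (A*dh):
Numerator: Q*L = 0.0246 * 46 = 1.1316.
Denominator: A*dh = 73 * 8.95 = 653.35.
K = 1.1316 / 653.35 = 0.001732 m/s.

0.001732


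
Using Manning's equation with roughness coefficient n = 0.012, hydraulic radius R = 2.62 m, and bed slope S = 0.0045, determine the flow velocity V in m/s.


Manning's equation gives V = (1/n) * R^(2/3) * S^(1/2).
First, compute R^(2/3) = 2.62^(2/3) = 1.9005.
Next, S^(1/2) = 0.0045^(1/2) = 0.067082.
Then 1/n = 1/0.012 = 83.33.
V = 83.33 * 1.9005 * 0.067082 = 10.6241 m/s.

10.6241


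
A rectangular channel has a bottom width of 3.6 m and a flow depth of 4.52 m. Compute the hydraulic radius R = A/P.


For a rectangular section:
Flow area A = b * y = 3.6 * 4.52 = 16.27 m^2.
Wetted perimeter P = b + 2y = 3.6 + 2*4.52 = 12.64 m.
Hydraulic radius R = A/P = 16.27 / 12.64 = 1.2873 m.

1.2873


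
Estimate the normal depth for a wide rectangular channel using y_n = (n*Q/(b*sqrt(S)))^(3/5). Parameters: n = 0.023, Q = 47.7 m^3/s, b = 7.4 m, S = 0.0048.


We use the wide-channel approximation y_n = (n*Q/(b*sqrt(S)))^(3/5).
sqrt(S) = sqrt(0.0048) = 0.069282.
Numerator: n*Q = 0.023 * 47.7 = 1.0971.
Denominator: b*sqrt(S) = 7.4 * 0.069282 = 0.512687.
arg = 2.1399.
y_n = 2.1399^(3/5) = 1.5785 m.

1.5785


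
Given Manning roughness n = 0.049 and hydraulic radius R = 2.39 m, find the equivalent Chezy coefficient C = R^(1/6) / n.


The Chezy coefficient relates to Manning's n through C = R^(1/6) / n.
R^(1/6) = 2.39^(1/6) = 1.156289.
C = 1.156289 / 0.049 = 23.6 m^(1/2)/s.

23.6


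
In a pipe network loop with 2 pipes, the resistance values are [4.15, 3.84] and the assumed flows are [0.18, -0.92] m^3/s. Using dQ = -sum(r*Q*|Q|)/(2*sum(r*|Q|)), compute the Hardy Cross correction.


Numerator terms (r*Q*|Q|): 4.15*0.18*|0.18| = 0.1345; 3.84*-0.92*|-0.92| = -3.2502.
Sum of numerator = -3.1157.
Denominator terms (r*|Q|): 4.15*|0.18| = 0.747; 3.84*|-0.92| = 3.5328.
2 * sum of denominator = 2 * 4.2798 = 8.5596.
dQ = --3.1157 / 8.5596 = 0.364 m^3/s.

0.364


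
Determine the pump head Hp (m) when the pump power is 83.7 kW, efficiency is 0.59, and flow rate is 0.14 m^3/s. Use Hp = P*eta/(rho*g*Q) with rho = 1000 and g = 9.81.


Pump head formula: Hp = P * eta / (rho * g * Q).
Numerator: P * eta = 83.7 * 1000 * 0.59 = 49383.0 W.
Denominator: rho * g * Q = 1000 * 9.81 * 0.14 = 1373.4.
Hp = 49383.0 / 1373.4 = 35.96 m.

35.96


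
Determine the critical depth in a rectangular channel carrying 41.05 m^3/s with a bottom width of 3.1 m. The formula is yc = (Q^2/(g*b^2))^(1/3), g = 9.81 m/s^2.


Using yc = (Q^2 / (g * b^2))^(1/3):
Q^2 = 41.05^2 = 1685.1.
g * b^2 = 9.81 * 3.1^2 = 9.81 * 9.61 = 94.27.
Q^2 / (g*b^2) = 1685.1 / 94.27 = 17.8753.
yc = 17.8753^(1/3) = 2.6146 m.

2.6146


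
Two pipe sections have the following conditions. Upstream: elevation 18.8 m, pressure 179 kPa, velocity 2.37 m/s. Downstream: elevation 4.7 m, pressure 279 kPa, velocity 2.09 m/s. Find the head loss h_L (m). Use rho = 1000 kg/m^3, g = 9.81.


Total head at each section: H = z + p/(rho*g) + V^2/(2g).
H1 = 18.8 + 179*1000/(1000*9.81) + 2.37^2/(2*9.81)
   = 18.8 + 18.247 + 0.2863
   = 37.333 m.
H2 = 4.7 + 279*1000/(1000*9.81) + 2.09^2/(2*9.81)
   = 4.7 + 28.44 + 0.2226
   = 33.363 m.
h_L = H1 - H2 = 37.333 - 33.363 = 3.97 m.

3.97


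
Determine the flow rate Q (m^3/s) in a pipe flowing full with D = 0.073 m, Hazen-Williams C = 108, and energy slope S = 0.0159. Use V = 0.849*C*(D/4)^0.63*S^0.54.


For a full circular pipe, R = D/4 = 0.073/4 = 0.0182 m.
V = 0.849 * 108 * 0.0182^0.63 * 0.0159^0.54
  = 0.849 * 108 * 0.080278 * 0.106845
  = 0.7865 m/s.
Pipe area A = pi*D^2/4 = pi*0.073^2/4 = 0.0042 m^2.
Q = A * V = 0.0042 * 0.7865 = 0.0033 m^3/s.

0.0033


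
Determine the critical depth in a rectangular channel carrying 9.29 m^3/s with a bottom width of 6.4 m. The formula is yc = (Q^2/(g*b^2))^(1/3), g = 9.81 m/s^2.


Using yc = (Q^2 / (g * b^2))^(1/3):
Q^2 = 9.29^2 = 86.3.
g * b^2 = 9.81 * 6.4^2 = 9.81 * 40.96 = 401.82.
Q^2 / (g*b^2) = 86.3 / 401.82 = 0.2148.
yc = 0.2148^(1/3) = 0.5989 m.

0.5989


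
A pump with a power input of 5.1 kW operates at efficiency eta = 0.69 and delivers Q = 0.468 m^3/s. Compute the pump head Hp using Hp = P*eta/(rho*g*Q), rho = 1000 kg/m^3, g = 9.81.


Pump head formula: Hp = P * eta / (rho * g * Q).
Numerator: P * eta = 5.1 * 1000 * 0.69 = 3519.0 W.
Denominator: rho * g * Q = 1000 * 9.81 * 0.468 = 4591.08.
Hp = 3519.0 / 4591.08 = 0.77 m.

0.77


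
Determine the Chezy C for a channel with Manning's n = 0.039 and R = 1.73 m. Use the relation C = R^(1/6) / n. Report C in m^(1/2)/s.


The Chezy coefficient relates to Manning's n through C = R^(1/6) / n.
R^(1/6) = 1.73^(1/6) = 1.095656.
C = 1.095656 / 0.039 = 28.09 m^(1/2)/s.

28.09


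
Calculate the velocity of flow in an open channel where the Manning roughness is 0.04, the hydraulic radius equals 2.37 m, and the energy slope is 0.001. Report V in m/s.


Manning's equation gives V = (1/n) * R^(2/3) * S^(1/2).
First, compute R^(2/3) = 2.37^(2/3) = 1.7776.
Next, S^(1/2) = 0.001^(1/2) = 0.031623.
Then 1/n = 1/0.04 = 25.0.
V = 25.0 * 1.7776 * 0.031623 = 1.4053 m/s.

1.4053


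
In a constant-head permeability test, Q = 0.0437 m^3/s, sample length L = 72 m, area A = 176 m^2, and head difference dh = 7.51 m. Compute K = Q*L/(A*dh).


From K = Q*L / (A*dh):
Numerator: Q*L = 0.0437 * 72 = 3.1464.
Denominator: A*dh = 176 * 7.51 = 1321.76.
K = 3.1464 / 1321.76 = 0.00238 m/s.

0.00238


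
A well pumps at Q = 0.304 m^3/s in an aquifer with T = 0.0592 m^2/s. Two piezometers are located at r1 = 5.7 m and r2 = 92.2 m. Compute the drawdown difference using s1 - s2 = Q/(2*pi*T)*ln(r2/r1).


Thiem equation: s1 - s2 = Q/(2*pi*T) * ln(r2/r1).
ln(r2/r1) = ln(92.2/5.7) = 2.7835.
Q/(2*pi*T) = 0.304 / (2*pi*0.0592) = 0.304 / 0.372 = 0.8173.
s1 - s2 = 0.8173 * 2.7835 = 2.2749 m.

2.2749


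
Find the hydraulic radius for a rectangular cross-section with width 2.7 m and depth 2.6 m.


For a rectangular section:
Flow area A = b * y = 2.7 * 2.6 = 7.02 m^2.
Wetted perimeter P = b + 2y = 2.7 + 2*2.6 = 7.9 m.
Hydraulic radius R = A/P = 7.02 / 7.9 = 0.8886 m.

0.8886


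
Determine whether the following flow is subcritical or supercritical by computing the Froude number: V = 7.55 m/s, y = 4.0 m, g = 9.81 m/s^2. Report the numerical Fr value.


The Froude number is defined as Fr = V / sqrt(g*y).
g*y = 9.81 * 4.0 = 39.24.
sqrt(g*y) = sqrt(39.24) = 6.2642.
Fr = 7.55 / 6.2642 = 1.2053.
Since Fr > 1, the flow is supercritical.

1.2053


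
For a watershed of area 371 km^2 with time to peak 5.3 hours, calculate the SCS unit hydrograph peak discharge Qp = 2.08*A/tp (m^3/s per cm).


SCS formula: Qp = 2.08 * A / tp.
Qp = 2.08 * 371 / 5.3
   = 771.68 / 5.3
   = 145.6 m^3/s per cm.

145.6


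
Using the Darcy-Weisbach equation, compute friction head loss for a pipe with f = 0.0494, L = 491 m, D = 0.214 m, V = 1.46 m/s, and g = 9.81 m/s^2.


Darcy-Weisbach equation: h_f = f * (L/D) * V^2/(2g).
f * L/D = 0.0494 * 491/0.214 = 113.343.
V^2/(2g) = 1.46^2 / (2*9.81) = 2.1316 / 19.62 = 0.1086 m.
h_f = 113.343 * 0.1086 = 12.314 m.

12.314


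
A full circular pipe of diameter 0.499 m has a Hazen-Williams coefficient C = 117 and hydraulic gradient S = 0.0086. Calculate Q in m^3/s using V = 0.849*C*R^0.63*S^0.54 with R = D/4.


For a full circular pipe, R = D/4 = 0.499/4 = 0.1247 m.
V = 0.849 * 117 * 0.1247^0.63 * 0.0086^0.54
  = 0.849 * 117 * 0.269467 * 0.076671
  = 2.0522 m/s.
Pipe area A = pi*D^2/4 = pi*0.499^2/4 = 0.1956 m^2.
Q = A * V = 0.1956 * 2.0522 = 0.4013 m^3/s.

0.4013


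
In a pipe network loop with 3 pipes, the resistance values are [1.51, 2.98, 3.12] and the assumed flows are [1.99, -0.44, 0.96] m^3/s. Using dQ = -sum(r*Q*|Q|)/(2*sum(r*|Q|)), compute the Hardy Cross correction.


Numerator terms (r*Q*|Q|): 1.51*1.99*|1.99| = 5.9798; 2.98*-0.44*|-0.44| = -0.5769; 3.12*0.96*|0.96| = 2.8754.
Sum of numerator = 8.2782.
Denominator terms (r*|Q|): 1.51*|1.99| = 3.0049; 2.98*|-0.44| = 1.3112; 3.12*|0.96| = 2.9952.
2 * sum of denominator = 2 * 7.3113 = 14.6226.
dQ = -8.2782 / 14.6226 = -0.5661 m^3/s.

-0.5661


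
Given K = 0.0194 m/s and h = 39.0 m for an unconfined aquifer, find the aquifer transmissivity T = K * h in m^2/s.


Transmissivity is defined as T = K * h.
T = 0.0194 * 39.0
  = 0.7566 m^2/s.

0.7566


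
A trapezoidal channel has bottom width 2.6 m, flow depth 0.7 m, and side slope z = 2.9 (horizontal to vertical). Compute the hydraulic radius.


For a trapezoidal section with side slope z:
A = (b + z*y)*y = (2.6 + 2.9*0.7)*0.7 = 3.241 m^2.
P = b + 2*y*sqrt(1 + z^2) = 2.6 + 2*0.7*sqrt(1 + 2.9^2) = 6.895 m.
R = A/P = 3.241 / 6.895 = 0.4701 m.

0.4701


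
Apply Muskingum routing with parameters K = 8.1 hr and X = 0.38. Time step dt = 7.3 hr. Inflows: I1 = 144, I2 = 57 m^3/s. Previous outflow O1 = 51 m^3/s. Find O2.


Muskingum coefficients:
denom = 2*K*(1-X) + dt = 2*8.1*(1-0.38) + 7.3 = 17.344.
C0 = (dt - 2*K*X)/denom = (7.3 - 2*8.1*0.38)/17.344 = 0.066.
C1 = (dt + 2*K*X)/denom = (7.3 + 2*8.1*0.38)/17.344 = 0.7758.
C2 = (2*K*(1-X) - dt)/denom = 0.1582.
O2 = C0*I2 + C1*I1 + C2*O1
   = 0.066*57 + 0.7758*144 + 0.1582*51
   = 123.55 m^3/s.

123.55


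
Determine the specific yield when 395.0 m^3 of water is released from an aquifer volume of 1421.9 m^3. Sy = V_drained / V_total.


Specific yield Sy = Volume drained / Total volume.
Sy = 395.0 / 1421.9
   = 0.2778.

0.2778


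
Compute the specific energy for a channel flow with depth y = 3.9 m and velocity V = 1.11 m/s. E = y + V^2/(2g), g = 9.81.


Specific energy E = y + V^2/(2g).
Velocity head = V^2/(2g) = 1.11^2 / (2*9.81) = 1.2321 / 19.62 = 0.0628 m.
E = 3.9 + 0.0628 = 3.9628 m.

3.9628


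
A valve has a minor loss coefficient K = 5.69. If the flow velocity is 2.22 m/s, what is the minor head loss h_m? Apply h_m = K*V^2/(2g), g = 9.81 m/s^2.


Minor loss formula: h_m = K * V^2/(2g).
V^2 = 2.22^2 = 4.9284.
V^2/(2g) = 4.9284 / 19.62 = 0.2512 m.
h_m = 5.69 * 0.2512 = 1.4293 m.

1.4293


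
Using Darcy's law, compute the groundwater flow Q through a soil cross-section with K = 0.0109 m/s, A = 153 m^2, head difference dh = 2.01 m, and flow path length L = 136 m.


Darcy's law: Q = K * A * i, where i = dh/L.
Hydraulic gradient i = 2.01 / 136 = 0.014779.
Q = 0.0109 * 153 * 0.014779
  = 0.0246 m^3/s.

0.0246


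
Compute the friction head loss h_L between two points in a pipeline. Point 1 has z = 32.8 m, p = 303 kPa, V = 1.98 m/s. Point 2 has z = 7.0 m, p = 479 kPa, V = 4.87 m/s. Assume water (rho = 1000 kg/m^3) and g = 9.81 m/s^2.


Total head at each section: H = z + p/(rho*g) + V^2/(2g).
H1 = 32.8 + 303*1000/(1000*9.81) + 1.98^2/(2*9.81)
   = 32.8 + 30.887 + 0.1998
   = 63.887 m.
H2 = 7.0 + 479*1000/(1000*9.81) + 4.87^2/(2*9.81)
   = 7.0 + 48.828 + 1.2088
   = 57.037 m.
h_L = H1 - H2 = 63.887 - 57.037 = 6.85 m.

6.85


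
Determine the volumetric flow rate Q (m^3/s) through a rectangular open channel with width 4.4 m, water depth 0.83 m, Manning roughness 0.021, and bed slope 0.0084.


For a rectangular channel, the cross-sectional area A = b * y = 4.4 * 0.83 = 3.65 m^2.
The wetted perimeter P = b + 2y = 4.4 + 2*0.83 = 6.06 m.
Hydraulic radius R = A/P = 3.65/6.06 = 0.6026 m.
Velocity V = (1/n)*R^(2/3)*S^(1/2) = (1/0.021)*0.6026^(2/3)*0.0084^(1/2) = 3.1138 m/s.
Discharge Q = A * V = 3.65 * 3.1138 = 11.372 m^3/s.

11.372


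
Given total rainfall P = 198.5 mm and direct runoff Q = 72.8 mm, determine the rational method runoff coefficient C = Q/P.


The runoff coefficient C = runoff depth / rainfall depth.
C = 72.8 / 198.5
  = 0.3668.

0.3668


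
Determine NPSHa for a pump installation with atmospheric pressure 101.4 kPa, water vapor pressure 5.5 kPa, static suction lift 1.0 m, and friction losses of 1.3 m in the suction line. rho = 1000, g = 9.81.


NPSHa = p_atm/(rho*g) - z_s - hf_s - p_vap/(rho*g).
p_atm/(rho*g) = 101.4*1000 / (1000*9.81) = 10.336 m.
p_vap/(rho*g) = 5.5*1000 / (1000*9.81) = 0.561 m.
NPSHa = 10.336 - 1.0 - 1.3 - 0.561
      = 7.48 m.

7.48


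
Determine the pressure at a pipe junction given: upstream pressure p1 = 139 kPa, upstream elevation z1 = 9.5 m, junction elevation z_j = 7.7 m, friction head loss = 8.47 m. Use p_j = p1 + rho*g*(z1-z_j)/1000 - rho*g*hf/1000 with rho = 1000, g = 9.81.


Junction pressure: p_j = p1 + rho*g*(z1 - z_j)/1000 - rho*g*hf/1000.
Elevation term = 1000*9.81*(9.5 - 7.7)/1000 = 17.658 kPa.
Friction term = 1000*9.81*8.47/1000 = 83.091 kPa.
p_j = 139 + 17.658 - 83.091 = 73.57 kPa.

73.57


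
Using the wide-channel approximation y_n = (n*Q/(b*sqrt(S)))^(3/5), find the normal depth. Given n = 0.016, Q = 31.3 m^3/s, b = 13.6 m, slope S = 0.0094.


We use the wide-channel approximation y_n = (n*Q/(b*sqrt(S)))^(3/5).
sqrt(S) = sqrt(0.0094) = 0.096954.
Numerator: n*Q = 0.016 * 31.3 = 0.5008.
Denominator: b*sqrt(S) = 13.6 * 0.096954 = 1.318574.
arg = 0.3798.
y_n = 0.3798^(3/5) = 0.5594 m.

0.5594


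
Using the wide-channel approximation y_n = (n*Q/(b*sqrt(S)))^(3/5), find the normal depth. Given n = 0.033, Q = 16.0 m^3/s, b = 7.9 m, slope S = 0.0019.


We use the wide-channel approximation y_n = (n*Q/(b*sqrt(S)))^(3/5).
sqrt(S) = sqrt(0.0019) = 0.043589.
Numerator: n*Q = 0.033 * 16.0 = 0.528.
Denominator: b*sqrt(S) = 7.9 * 0.043589 = 0.344353.
arg = 1.5333.
y_n = 1.5333^(3/5) = 1.2923 m.

1.2923


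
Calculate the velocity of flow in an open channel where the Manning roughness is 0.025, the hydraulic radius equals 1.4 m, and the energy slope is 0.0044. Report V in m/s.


Manning's equation gives V = (1/n) * R^(2/3) * S^(1/2).
First, compute R^(2/3) = 1.4^(2/3) = 1.2515.
Next, S^(1/2) = 0.0044^(1/2) = 0.066332.
Then 1/n = 1/0.025 = 40.0.
V = 40.0 * 1.2515 * 0.066332 = 3.3205 m/s.

3.3205


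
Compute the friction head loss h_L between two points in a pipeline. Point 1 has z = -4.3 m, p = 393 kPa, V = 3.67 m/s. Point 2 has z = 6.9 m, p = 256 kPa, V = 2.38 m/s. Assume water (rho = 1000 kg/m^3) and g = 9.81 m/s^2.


Total head at each section: H = z + p/(rho*g) + V^2/(2g).
H1 = -4.3 + 393*1000/(1000*9.81) + 3.67^2/(2*9.81)
   = -4.3 + 40.061 + 0.6865
   = 36.448 m.
H2 = 6.9 + 256*1000/(1000*9.81) + 2.38^2/(2*9.81)
   = 6.9 + 26.096 + 0.2887
   = 33.285 m.
h_L = H1 - H2 = 36.448 - 33.285 = 3.163 m.

3.163


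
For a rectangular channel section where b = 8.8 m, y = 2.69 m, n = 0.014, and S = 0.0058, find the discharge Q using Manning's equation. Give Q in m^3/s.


For a rectangular channel, the cross-sectional area A = b * y = 8.8 * 2.69 = 23.67 m^2.
The wetted perimeter P = b + 2y = 8.8 + 2*2.69 = 14.18 m.
Hydraulic radius R = A/P = 23.67/14.18 = 1.6694 m.
Velocity V = (1/n)*R^(2/3)*S^(1/2) = (1/0.014)*1.6694^(2/3)*0.0058^(1/2) = 7.6552 m/s.
Discharge Q = A * V = 23.67 * 7.6552 = 181.215 m^3/s.

181.215


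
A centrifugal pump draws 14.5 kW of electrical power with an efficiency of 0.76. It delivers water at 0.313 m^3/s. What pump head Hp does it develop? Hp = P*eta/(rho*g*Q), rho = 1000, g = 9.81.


Pump head formula: Hp = P * eta / (rho * g * Q).
Numerator: P * eta = 14.5 * 1000 * 0.76 = 11020.0 W.
Denominator: rho * g * Q = 1000 * 9.81 * 0.313 = 3070.53.
Hp = 11020.0 / 3070.53 = 3.59 m.

3.59


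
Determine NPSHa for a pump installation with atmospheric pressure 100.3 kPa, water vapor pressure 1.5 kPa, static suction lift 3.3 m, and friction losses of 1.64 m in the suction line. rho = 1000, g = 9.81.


NPSHa = p_atm/(rho*g) - z_s - hf_s - p_vap/(rho*g).
p_atm/(rho*g) = 100.3*1000 / (1000*9.81) = 10.224 m.
p_vap/(rho*g) = 1.5*1000 / (1000*9.81) = 0.153 m.
NPSHa = 10.224 - 3.3 - 1.64 - 0.153
      = 5.13 m.

5.13


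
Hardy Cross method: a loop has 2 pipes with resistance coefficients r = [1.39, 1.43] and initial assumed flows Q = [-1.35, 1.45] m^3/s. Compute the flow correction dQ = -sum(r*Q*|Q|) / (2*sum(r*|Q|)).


Numerator terms (r*Q*|Q|): 1.39*-1.35*|-1.35| = -2.5333; 1.43*1.45*|1.45| = 3.0066.
Sum of numerator = 0.4733.
Denominator terms (r*|Q|): 1.39*|-1.35| = 1.8765; 1.43*|1.45| = 2.0735.
2 * sum of denominator = 2 * 3.95 = 7.9.
dQ = -0.4733 / 7.9 = -0.0599 m^3/s.

-0.0599


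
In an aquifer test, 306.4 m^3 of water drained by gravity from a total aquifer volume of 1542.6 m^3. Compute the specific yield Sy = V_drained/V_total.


Specific yield Sy = Volume drained / Total volume.
Sy = 306.4 / 1542.6
   = 0.1986.

0.1986


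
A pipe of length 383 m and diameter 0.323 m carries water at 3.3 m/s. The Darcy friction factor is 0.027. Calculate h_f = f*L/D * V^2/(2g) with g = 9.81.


Darcy-Weisbach equation: h_f = f * (L/D) * V^2/(2g).
f * L/D = 0.027 * 383/0.323 = 32.0155.
V^2/(2g) = 3.3^2 / (2*9.81) = 10.89 / 19.62 = 0.555 m.
h_f = 32.0155 * 0.555 = 17.77 m.

17.77


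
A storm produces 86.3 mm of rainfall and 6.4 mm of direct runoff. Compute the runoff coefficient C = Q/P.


The runoff coefficient C = runoff depth / rainfall depth.
C = 6.4 / 86.3
  = 0.0742.

0.0742


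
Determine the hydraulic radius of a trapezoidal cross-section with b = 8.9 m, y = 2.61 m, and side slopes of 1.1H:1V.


For a trapezoidal section with side slope z:
A = (b + z*y)*y = (8.9 + 1.1*2.61)*2.61 = 30.722 m^2.
P = b + 2*y*sqrt(1 + z^2) = 8.9 + 2*2.61*sqrt(1 + 1.1^2) = 16.66 m.
R = A/P = 30.722 / 16.66 = 1.8441 m.

1.8441


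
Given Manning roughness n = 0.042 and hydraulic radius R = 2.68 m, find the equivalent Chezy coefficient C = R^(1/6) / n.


The Chezy coefficient relates to Manning's n through C = R^(1/6) / n.
R^(1/6) = 2.68^(1/6) = 1.178571.
C = 1.178571 / 0.042 = 28.06 m^(1/2)/s.

28.06


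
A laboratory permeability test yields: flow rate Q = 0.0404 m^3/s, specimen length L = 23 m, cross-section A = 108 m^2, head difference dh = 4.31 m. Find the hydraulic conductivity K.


From K = Q*L / (A*dh):
Numerator: Q*L = 0.0404 * 23 = 0.9292.
Denominator: A*dh = 108 * 4.31 = 465.48.
K = 0.9292 / 465.48 = 0.001996 m/s.

0.001996


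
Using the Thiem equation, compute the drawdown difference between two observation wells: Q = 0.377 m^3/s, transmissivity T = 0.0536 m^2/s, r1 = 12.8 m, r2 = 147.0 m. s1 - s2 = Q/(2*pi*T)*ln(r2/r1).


Thiem equation: s1 - s2 = Q/(2*pi*T) * ln(r2/r1).
ln(r2/r1) = ln(147.0/12.8) = 2.441.
Q/(2*pi*T) = 0.377 / (2*pi*0.0536) = 0.377 / 0.3368 = 1.1194.
s1 - s2 = 1.1194 * 2.441 = 2.7325 m.

2.7325


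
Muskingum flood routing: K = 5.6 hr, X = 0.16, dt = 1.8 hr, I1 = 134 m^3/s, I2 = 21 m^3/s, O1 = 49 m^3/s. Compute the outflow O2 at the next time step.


Muskingum coefficients:
denom = 2*K*(1-X) + dt = 2*5.6*(1-0.16) + 1.8 = 11.208.
C0 = (dt - 2*K*X)/denom = (1.8 - 2*5.6*0.16)/11.208 = 0.0007.
C1 = (dt + 2*K*X)/denom = (1.8 + 2*5.6*0.16)/11.208 = 0.3205.
C2 = (2*K*(1-X) - dt)/denom = 0.6788.
O2 = C0*I2 + C1*I1 + C2*O1
   = 0.0007*21 + 0.3205*134 + 0.6788*49
   = 76.22 m^3/s.

76.22


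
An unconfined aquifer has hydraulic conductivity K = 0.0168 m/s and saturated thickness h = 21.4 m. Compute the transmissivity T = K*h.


Transmissivity is defined as T = K * h.
T = 0.0168 * 21.4
  = 0.3595 m^2/s.

0.3595


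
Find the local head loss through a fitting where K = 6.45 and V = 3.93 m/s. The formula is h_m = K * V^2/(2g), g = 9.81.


Minor loss formula: h_m = K * V^2/(2g).
V^2 = 3.93^2 = 15.4449.
V^2/(2g) = 15.4449 / 19.62 = 0.7872 m.
h_m = 6.45 * 0.7872 = 5.0775 m.

5.0775


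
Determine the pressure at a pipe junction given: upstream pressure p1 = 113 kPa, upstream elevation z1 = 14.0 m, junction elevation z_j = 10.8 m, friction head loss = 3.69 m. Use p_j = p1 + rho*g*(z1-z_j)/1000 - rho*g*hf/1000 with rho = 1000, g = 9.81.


Junction pressure: p_j = p1 + rho*g*(z1 - z_j)/1000 - rho*g*hf/1000.
Elevation term = 1000*9.81*(14.0 - 10.8)/1000 = 31.392 kPa.
Friction term = 1000*9.81*3.69/1000 = 36.199 kPa.
p_j = 113 + 31.392 - 36.199 = 108.19 kPa.

108.19


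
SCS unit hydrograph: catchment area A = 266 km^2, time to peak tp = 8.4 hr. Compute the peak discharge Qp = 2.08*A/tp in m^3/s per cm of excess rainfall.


SCS formula: Qp = 2.08 * A / tp.
Qp = 2.08 * 266 / 8.4
   = 553.28 / 8.4
   = 65.87 m^3/s per cm.

65.87


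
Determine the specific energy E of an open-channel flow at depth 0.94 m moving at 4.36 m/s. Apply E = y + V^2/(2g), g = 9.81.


Specific energy E = y + V^2/(2g).
Velocity head = V^2/(2g) = 4.36^2 / (2*9.81) = 19.0096 / 19.62 = 0.9689 m.
E = 0.94 + 0.9689 = 1.9089 m.

1.9089


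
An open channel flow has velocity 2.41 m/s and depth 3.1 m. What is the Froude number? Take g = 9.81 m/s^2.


The Froude number is defined as Fr = V / sqrt(g*y).
g*y = 9.81 * 3.1 = 30.411.
sqrt(g*y) = sqrt(30.411) = 5.5146.
Fr = 2.41 / 5.5146 = 0.437.

0.437


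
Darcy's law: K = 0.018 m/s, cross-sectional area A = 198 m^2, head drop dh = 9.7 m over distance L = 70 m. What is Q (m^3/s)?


Darcy's law: Q = K * A * i, where i = dh/L.
Hydraulic gradient i = 9.7 / 70 = 0.138571.
Q = 0.018 * 198 * 0.138571
  = 0.4939 m^3/s.

0.4939


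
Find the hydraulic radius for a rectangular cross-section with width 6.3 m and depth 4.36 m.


For a rectangular section:
Flow area A = b * y = 6.3 * 4.36 = 27.47 m^2.
Wetted perimeter P = b + 2y = 6.3 + 2*4.36 = 15.02 m.
Hydraulic radius R = A/P = 27.47 / 15.02 = 1.8288 m.

1.8288


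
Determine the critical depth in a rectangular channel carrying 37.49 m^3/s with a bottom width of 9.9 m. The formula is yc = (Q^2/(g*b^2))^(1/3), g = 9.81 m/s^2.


Using yc = (Q^2 / (g * b^2))^(1/3):
Q^2 = 37.49^2 = 1405.5.
g * b^2 = 9.81 * 9.9^2 = 9.81 * 98.01 = 961.48.
Q^2 / (g*b^2) = 1405.5 / 961.48 = 1.4618.
yc = 1.4618^(1/3) = 1.1349 m.

1.1349


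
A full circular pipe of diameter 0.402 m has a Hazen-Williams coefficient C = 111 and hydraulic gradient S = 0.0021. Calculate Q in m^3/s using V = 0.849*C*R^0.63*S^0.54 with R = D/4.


For a full circular pipe, R = D/4 = 0.402/4 = 0.1005 m.
V = 0.849 * 111 * 0.1005^0.63 * 0.0021^0.54
  = 0.849 * 111 * 0.235161 * 0.03581
  = 0.7936 m/s.
Pipe area A = pi*D^2/4 = pi*0.402^2/4 = 0.1269 m^2.
Q = A * V = 0.1269 * 0.7936 = 0.1007 m^3/s.

0.1007


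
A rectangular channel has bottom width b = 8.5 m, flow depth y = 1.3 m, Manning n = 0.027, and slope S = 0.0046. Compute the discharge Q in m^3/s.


For a rectangular channel, the cross-sectional area A = b * y = 8.5 * 1.3 = 11.05 m^2.
The wetted perimeter P = b + 2y = 8.5 + 2*1.3 = 11.1 m.
Hydraulic radius R = A/P = 11.05/11.1 = 0.9955 m.
Velocity V = (1/n)*R^(2/3)*S^(1/2) = (1/0.027)*0.9955^(2/3)*0.0046^(1/2) = 2.5044 m/s.
Discharge Q = A * V = 11.05 * 2.5044 = 27.674 m^3/s.

27.674


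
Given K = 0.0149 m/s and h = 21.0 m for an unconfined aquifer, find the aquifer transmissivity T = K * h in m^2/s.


Transmissivity is defined as T = K * h.
T = 0.0149 * 21.0
  = 0.3129 m^2/s.

0.3129


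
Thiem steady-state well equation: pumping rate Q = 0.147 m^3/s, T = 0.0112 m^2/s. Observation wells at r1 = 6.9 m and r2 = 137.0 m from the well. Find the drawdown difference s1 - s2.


Thiem equation: s1 - s2 = Q/(2*pi*T) * ln(r2/r1).
ln(r2/r1) = ln(137.0/6.9) = 2.9885.
Q/(2*pi*T) = 0.147 / (2*pi*0.0112) = 0.147 / 0.0704 = 2.0889.
s1 - s2 = 2.0889 * 2.9885 = 6.2426 m.

6.2426


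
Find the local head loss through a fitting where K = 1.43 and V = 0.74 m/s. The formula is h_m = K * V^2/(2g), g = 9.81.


Minor loss formula: h_m = K * V^2/(2g).
V^2 = 0.74^2 = 0.5476.
V^2/(2g) = 0.5476 / 19.62 = 0.0279 m.
h_m = 1.43 * 0.0279 = 0.0399 m.

0.0399


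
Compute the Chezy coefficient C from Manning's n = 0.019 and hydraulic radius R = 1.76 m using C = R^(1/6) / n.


The Chezy coefficient relates to Manning's n through C = R^(1/6) / n.
R^(1/6) = 1.76^(1/6) = 1.0988.
C = 1.0988 / 0.019 = 57.83 m^(1/2)/s.

57.83


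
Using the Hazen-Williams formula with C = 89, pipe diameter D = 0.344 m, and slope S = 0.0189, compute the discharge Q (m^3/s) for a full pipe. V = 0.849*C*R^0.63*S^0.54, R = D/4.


For a full circular pipe, R = D/4 = 0.344/4 = 0.086 m.
V = 0.849 * 89 * 0.086^0.63 * 0.0189^0.54
  = 0.849 * 89 * 0.213174 * 0.117298
  = 1.8894 m/s.
Pipe area A = pi*D^2/4 = pi*0.344^2/4 = 0.0929 m^2.
Q = A * V = 0.0929 * 1.8894 = 0.1756 m^3/s.

0.1756


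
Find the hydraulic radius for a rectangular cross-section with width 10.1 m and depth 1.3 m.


For a rectangular section:
Flow area A = b * y = 10.1 * 1.3 = 13.13 m^2.
Wetted perimeter P = b + 2y = 10.1 + 2*1.3 = 12.7 m.
Hydraulic radius R = A/P = 13.13 / 12.7 = 1.0339 m.

1.0339


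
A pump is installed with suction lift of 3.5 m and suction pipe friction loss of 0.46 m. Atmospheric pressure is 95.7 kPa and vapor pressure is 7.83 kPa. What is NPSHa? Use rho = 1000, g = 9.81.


NPSHa = p_atm/(rho*g) - z_s - hf_s - p_vap/(rho*g).
p_atm/(rho*g) = 95.7*1000 / (1000*9.81) = 9.755 m.
p_vap/(rho*g) = 7.83*1000 / (1000*9.81) = 0.798 m.
NPSHa = 9.755 - 3.5 - 0.46 - 0.798
      = 5.0 m.

5.0


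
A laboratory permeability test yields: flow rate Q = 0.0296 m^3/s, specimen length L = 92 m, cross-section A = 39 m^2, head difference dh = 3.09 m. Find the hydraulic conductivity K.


From K = Q*L / (A*dh):
Numerator: Q*L = 0.0296 * 92 = 2.7232.
Denominator: A*dh = 39 * 3.09 = 120.51.
K = 2.7232 / 120.51 = 0.022597 m/s.

0.022597


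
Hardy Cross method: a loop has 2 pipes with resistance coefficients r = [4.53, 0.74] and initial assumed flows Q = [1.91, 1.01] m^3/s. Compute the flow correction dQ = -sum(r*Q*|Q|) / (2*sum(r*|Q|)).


Numerator terms (r*Q*|Q|): 4.53*1.91*|1.91| = 16.5259; 0.74*1.01*|1.01| = 0.7549.
Sum of numerator = 17.2808.
Denominator terms (r*|Q|): 4.53*|1.91| = 8.6523; 0.74*|1.01| = 0.7474.
2 * sum of denominator = 2 * 9.3997 = 18.7994.
dQ = -17.2808 / 18.7994 = -0.9192 m^3/s.

-0.9192


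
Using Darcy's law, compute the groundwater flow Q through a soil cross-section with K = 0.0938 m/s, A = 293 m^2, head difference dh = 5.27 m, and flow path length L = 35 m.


Darcy's law: Q = K * A * i, where i = dh/L.
Hydraulic gradient i = 5.27 / 35 = 0.150571.
Q = 0.0938 * 293 * 0.150571
  = 4.1382 m^3/s.

4.1382


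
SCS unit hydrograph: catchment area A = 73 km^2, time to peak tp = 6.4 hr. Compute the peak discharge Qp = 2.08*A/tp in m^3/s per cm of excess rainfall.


SCS formula: Qp = 2.08 * A / tp.
Qp = 2.08 * 73 / 6.4
   = 151.84 / 6.4
   = 23.72 m^3/s per cm.

23.72


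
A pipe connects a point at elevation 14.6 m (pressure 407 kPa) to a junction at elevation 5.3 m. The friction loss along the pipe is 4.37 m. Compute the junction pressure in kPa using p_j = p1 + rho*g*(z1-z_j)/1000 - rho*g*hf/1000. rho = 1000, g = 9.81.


Junction pressure: p_j = p1 + rho*g*(z1 - z_j)/1000 - rho*g*hf/1000.
Elevation term = 1000*9.81*(14.6 - 5.3)/1000 = 91.233 kPa.
Friction term = 1000*9.81*4.37/1000 = 42.87 kPa.
p_j = 407 + 91.233 - 42.87 = 455.36 kPa.

455.36


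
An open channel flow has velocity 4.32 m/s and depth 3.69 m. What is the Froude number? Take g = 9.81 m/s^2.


The Froude number is defined as Fr = V / sqrt(g*y).
g*y = 9.81 * 3.69 = 36.1989.
sqrt(g*y) = sqrt(36.1989) = 6.0166.
Fr = 4.32 / 6.0166 = 0.718.

0.718


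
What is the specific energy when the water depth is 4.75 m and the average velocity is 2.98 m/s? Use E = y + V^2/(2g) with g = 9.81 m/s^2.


Specific energy E = y + V^2/(2g).
Velocity head = V^2/(2g) = 2.98^2 / (2*9.81) = 8.8804 / 19.62 = 0.4526 m.
E = 4.75 + 0.4526 = 5.2026 m.

5.2026


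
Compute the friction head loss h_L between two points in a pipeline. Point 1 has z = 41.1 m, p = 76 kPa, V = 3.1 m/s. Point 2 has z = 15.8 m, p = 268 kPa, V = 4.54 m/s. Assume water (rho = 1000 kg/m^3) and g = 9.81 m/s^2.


Total head at each section: H = z + p/(rho*g) + V^2/(2g).
H1 = 41.1 + 76*1000/(1000*9.81) + 3.1^2/(2*9.81)
   = 41.1 + 7.747 + 0.4898
   = 49.337 m.
H2 = 15.8 + 268*1000/(1000*9.81) + 4.54^2/(2*9.81)
   = 15.8 + 27.319 + 1.0505
   = 44.17 m.
h_L = H1 - H2 = 49.337 - 44.17 = 5.167 m.

5.167


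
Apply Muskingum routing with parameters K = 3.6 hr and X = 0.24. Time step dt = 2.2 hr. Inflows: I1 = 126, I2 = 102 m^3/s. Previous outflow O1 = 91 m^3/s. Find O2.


Muskingum coefficients:
denom = 2*K*(1-X) + dt = 2*3.6*(1-0.24) + 2.2 = 7.672.
C0 = (dt - 2*K*X)/denom = (2.2 - 2*3.6*0.24)/7.672 = 0.0615.
C1 = (dt + 2*K*X)/denom = (2.2 + 2*3.6*0.24)/7.672 = 0.512.
C2 = (2*K*(1-X) - dt)/denom = 0.4265.
O2 = C0*I2 + C1*I1 + C2*O1
   = 0.0615*102 + 0.512*126 + 0.4265*91
   = 109.6 m^3/s.

109.6


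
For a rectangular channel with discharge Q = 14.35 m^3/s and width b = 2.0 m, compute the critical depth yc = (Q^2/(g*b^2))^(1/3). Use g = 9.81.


Using yc = (Q^2 / (g * b^2))^(1/3):
Q^2 = 14.35^2 = 205.92.
g * b^2 = 9.81 * 2.0^2 = 9.81 * 4.0 = 39.24.
Q^2 / (g*b^2) = 205.92 / 39.24 = 5.2477.
yc = 5.2477^(1/3) = 1.7378 m.

1.7378


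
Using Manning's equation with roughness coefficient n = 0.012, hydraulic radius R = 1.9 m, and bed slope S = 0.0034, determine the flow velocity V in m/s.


Manning's equation gives V = (1/n) * R^(2/3) * S^(1/2).
First, compute R^(2/3) = 1.9^(2/3) = 1.534.
Next, S^(1/2) = 0.0034^(1/2) = 0.05831.
Then 1/n = 1/0.012 = 83.33.
V = 83.33 * 1.534 * 0.05831 = 7.4541 m/s.

7.4541


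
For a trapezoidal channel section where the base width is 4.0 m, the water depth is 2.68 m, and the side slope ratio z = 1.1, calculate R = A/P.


For a trapezoidal section with side slope z:
A = (b + z*y)*y = (4.0 + 1.1*2.68)*2.68 = 18.621 m^2.
P = b + 2*y*sqrt(1 + z^2) = 4.0 + 2*2.68*sqrt(1 + 1.1^2) = 11.968 m.
R = A/P = 18.621 / 11.968 = 1.5558 m.

1.5558


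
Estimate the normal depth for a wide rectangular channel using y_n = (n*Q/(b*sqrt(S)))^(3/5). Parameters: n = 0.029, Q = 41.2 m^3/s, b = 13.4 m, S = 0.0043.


We use the wide-channel approximation y_n = (n*Q/(b*sqrt(S)))^(3/5).
sqrt(S) = sqrt(0.0043) = 0.065574.
Numerator: n*Q = 0.029 * 41.2 = 1.1948.
Denominator: b*sqrt(S) = 13.4 * 0.065574 = 0.878692.
arg = 1.3597.
y_n = 1.3597^(3/5) = 1.2025 m.

1.2025


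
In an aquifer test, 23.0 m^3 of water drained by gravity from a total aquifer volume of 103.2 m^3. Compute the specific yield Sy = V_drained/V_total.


Specific yield Sy = Volume drained / Total volume.
Sy = 23.0 / 103.2
   = 0.2229.

0.2229


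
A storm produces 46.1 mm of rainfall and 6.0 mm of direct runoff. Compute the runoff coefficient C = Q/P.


The runoff coefficient C = runoff depth / rainfall depth.
C = 6.0 / 46.1
  = 0.1302.

0.1302


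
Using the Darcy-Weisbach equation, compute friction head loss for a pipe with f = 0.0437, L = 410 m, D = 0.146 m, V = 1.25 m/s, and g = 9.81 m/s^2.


Darcy-Weisbach equation: h_f = f * (L/D) * V^2/(2g).
f * L/D = 0.0437 * 410/0.146 = 122.7192.
V^2/(2g) = 1.25^2 / (2*9.81) = 1.5625 / 19.62 = 0.0796 m.
h_f = 122.7192 * 0.0796 = 9.773 m.

9.773


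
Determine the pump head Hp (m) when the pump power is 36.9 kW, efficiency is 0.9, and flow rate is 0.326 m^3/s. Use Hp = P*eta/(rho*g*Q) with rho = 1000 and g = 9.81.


Pump head formula: Hp = P * eta / (rho * g * Q).
Numerator: P * eta = 36.9 * 1000 * 0.9 = 33210.0 W.
Denominator: rho * g * Q = 1000 * 9.81 * 0.326 = 3198.06.
Hp = 33210.0 / 3198.06 = 10.38 m.

10.38


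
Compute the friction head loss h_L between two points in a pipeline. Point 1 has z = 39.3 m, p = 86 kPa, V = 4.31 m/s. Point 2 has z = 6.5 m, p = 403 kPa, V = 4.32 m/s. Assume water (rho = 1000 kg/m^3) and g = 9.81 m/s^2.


Total head at each section: H = z + p/(rho*g) + V^2/(2g).
H1 = 39.3 + 86*1000/(1000*9.81) + 4.31^2/(2*9.81)
   = 39.3 + 8.767 + 0.9468
   = 49.013 m.
H2 = 6.5 + 403*1000/(1000*9.81) + 4.32^2/(2*9.81)
   = 6.5 + 41.081 + 0.9512
   = 48.532 m.
h_L = H1 - H2 = 49.013 - 48.532 = 0.482 m.

0.482


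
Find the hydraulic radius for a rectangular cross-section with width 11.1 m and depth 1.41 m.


For a rectangular section:
Flow area A = b * y = 11.1 * 1.41 = 15.65 m^2.
Wetted perimeter P = b + 2y = 11.1 + 2*1.41 = 13.92 m.
Hydraulic radius R = A/P = 15.65 / 13.92 = 1.1244 m.

1.1244


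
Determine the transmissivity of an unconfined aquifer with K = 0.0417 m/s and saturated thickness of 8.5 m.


Transmissivity is defined as T = K * h.
T = 0.0417 * 8.5
  = 0.3544 m^2/s.

0.3544


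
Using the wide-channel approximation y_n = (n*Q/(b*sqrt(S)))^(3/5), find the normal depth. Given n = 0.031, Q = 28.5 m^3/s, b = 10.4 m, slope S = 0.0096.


We use the wide-channel approximation y_n = (n*Q/(b*sqrt(S)))^(3/5).
sqrt(S) = sqrt(0.0096) = 0.09798.
Numerator: n*Q = 0.031 * 28.5 = 0.8835.
Denominator: b*sqrt(S) = 10.4 * 0.09798 = 1.018992.
arg = 0.867.
y_n = 0.867^(3/5) = 0.918 m.

0.918


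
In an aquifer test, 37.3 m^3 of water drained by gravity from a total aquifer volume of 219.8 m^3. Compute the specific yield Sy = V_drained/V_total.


Specific yield Sy = Volume drained / Total volume.
Sy = 37.3 / 219.8
   = 0.1697.

0.1697


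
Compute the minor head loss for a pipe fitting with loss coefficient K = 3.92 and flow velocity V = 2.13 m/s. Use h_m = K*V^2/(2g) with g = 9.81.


Minor loss formula: h_m = K * V^2/(2g).
V^2 = 2.13^2 = 4.5369.
V^2/(2g) = 4.5369 / 19.62 = 0.2312 m.
h_m = 3.92 * 0.2312 = 0.9065 m.

0.9065


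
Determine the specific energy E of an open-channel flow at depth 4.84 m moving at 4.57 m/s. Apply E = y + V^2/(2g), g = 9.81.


Specific energy E = y + V^2/(2g).
Velocity head = V^2/(2g) = 4.57^2 / (2*9.81) = 20.8849 / 19.62 = 1.0645 m.
E = 4.84 + 1.0645 = 5.9045 m.

5.9045


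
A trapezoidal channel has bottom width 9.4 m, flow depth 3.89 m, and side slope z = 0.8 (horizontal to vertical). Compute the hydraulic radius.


For a trapezoidal section with side slope z:
A = (b + z*y)*y = (9.4 + 0.8*3.89)*3.89 = 48.672 m^2.
P = b + 2*y*sqrt(1 + z^2) = 9.4 + 2*3.89*sqrt(1 + 0.8^2) = 19.363 m.
R = A/P = 48.672 / 19.363 = 2.5136 m.

2.5136


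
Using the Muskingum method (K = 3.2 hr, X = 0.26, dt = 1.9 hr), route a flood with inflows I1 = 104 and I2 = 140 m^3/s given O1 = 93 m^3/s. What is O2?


Muskingum coefficients:
denom = 2*K*(1-X) + dt = 2*3.2*(1-0.26) + 1.9 = 6.636.
C0 = (dt - 2*K*X)/denom = (1.9 - 2*3.2*0.26)/6.636 = 0.0356.
C1 = (dt + 2*K*X)/denom = (1.9 + 2*3.2*0.26)/6.636 = 0.5371.
C2 = (2*K*(1-X) - dt)/denom = 0.4274.
O2 = C0*I2 + C1*I1 + C2*O1
   = 0.0356*140 + 0.5371*104 + 0.4274*93
   = 100.58 m^3/s.

100.58


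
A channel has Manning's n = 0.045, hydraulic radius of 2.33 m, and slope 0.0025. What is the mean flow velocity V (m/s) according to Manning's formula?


Manning's equation gives V = (1/n) * R^(2/3) * S^(1/2).
First, compute R^(2/3) = 2.33^(2/3) = 1.7575.
Next, S^(1/2) = 0.0025^(1/2) = 0.05.
Then 1/n = 1/0.045 = 22.22.
V = 22.22 * 1.7575 * 0.05 = 1.9528 m/s.

1.9528


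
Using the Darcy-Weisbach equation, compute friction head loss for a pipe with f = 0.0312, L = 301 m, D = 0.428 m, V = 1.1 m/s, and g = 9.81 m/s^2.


Darcy-Weisbach equation: h_f = f * (L/D) * V^2/(2g).
f * L/D = 0.0312 * 301/0.428 = 21.9421.
V^2/(2g) = 1.1^2 / (2*9.81) = 1.21 / 19.62 = 0.0617 m.
h_f = 21.9421 * 0.0617 = 1.353 m.

1.353


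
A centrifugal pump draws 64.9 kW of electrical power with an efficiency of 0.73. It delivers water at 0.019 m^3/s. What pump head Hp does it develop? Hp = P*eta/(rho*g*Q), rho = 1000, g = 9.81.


Pump head formula: Hp = P * eta / (rho * g * Q).
Numerator: P * eta = 64.9 * 1000 * 0.73 = 47377.0 W.
Denominator: rho * g * Q = 1000 * 9.81 * 0.019 = 186.39.
Hp = 47377.0 / 186.39 = 254.18 m.

254.18


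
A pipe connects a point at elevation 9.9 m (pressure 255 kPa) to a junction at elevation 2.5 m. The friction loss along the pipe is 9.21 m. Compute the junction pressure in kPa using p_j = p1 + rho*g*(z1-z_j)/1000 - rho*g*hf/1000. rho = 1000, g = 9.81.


Junction pressure: p_j = p1 + rho*g*(z1 - z_j)/1000 - rho*g*hf/1000.
Elevation term = 1000*9.81*(9.9 - 2.5)/1000 = 72.594 kPa.
Friction term = 1000*9.81*9.21/1000 = 90.35 kPa.
p_j = 255 + 72.594 - 90.35 = 237.24 kPa.

237.24


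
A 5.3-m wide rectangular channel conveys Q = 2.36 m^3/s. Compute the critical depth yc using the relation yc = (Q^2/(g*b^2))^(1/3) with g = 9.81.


Using yc = (Q^2 / (g * b^2))^(1/3):
Q^2 = 2.36^2 = 5.57.
g * b^2 = 9.81 * 5.3^2 = 9.81 * 28.09 = 275.56.
Q^2 / (g*b^2) = 5.57 / 275.56 = 0.0202.
yc = 0.0202^(1/3) = 0.2724 m.

0.2724


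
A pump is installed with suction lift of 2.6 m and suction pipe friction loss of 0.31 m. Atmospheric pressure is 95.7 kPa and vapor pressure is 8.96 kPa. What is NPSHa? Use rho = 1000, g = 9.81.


NPSHa = p_atm/(rho*g) - z_s - hf_s - p_vap/(rho*g).
p_atm/(rho*g) = 95.7*1000 / (1000*9.81) = 9.755 m.
p_vap/(rho*g) = 8.96*1000 / (1000*9.81) = 0.913 m.
NPSHa = 9.755 - 2.6 - 0.31 - 0.913
      = 5.93 m.

5.93


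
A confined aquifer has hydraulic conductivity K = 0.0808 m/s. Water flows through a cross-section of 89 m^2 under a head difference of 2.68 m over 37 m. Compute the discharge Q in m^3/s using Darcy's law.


Darcy's law: Q = K * A * i, where i = dh/L.
Hydraulic gradient i = 2.68 / 37 = 0.072432.
Q = 0.0808 * 89 * 0.072432
  = 0.5209 m^3/s.

0.5209


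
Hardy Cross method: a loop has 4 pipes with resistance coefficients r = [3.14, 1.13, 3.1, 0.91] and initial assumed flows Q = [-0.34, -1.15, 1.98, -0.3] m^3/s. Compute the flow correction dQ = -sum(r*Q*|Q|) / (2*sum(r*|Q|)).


Numerator terms (r*Q*|Q|): 3.14*-0.34*|-0.34| = -0.363; 1.13*-1.15*|-1.15| = -1.4944; 3.1*1.98*|1.98| = 12.1532; 0.91*-0.3*|-0.3| = -0.0819.
Sum of numerator = 10.2139.
Denominator terms (r*|Q|): 3.14*|-0.34| = 1.0676; 1.13*|-1.15| = 1.2995; 3.1*|1.98| = 6.138; 0.91*|-0.3| = 0.273.
2 * sum of denominator = 2 * 8.7781 = 17.5562.
dQ = -10.2139 / 17.5562 = -0.5818 m^3/s.

-0.5818


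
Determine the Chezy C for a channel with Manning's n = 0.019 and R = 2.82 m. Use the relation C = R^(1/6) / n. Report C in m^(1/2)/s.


The Chezy coefficient relates to Manning's n through C = R^(1/6) / n.
R^(1/6) = 2.82^(1/6) = 1.188616.
C = 1.188616 / 0.019 = 62.56 m^(1/2)/s.

62.56


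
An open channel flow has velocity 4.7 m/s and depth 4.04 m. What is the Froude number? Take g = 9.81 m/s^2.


The Froude number is defined as Fr = V / sqrt(g*y).
g*y = 9.81 * 4.04 = 39.6324.
sqrt(g*y) = sqrt(39.6324) = 6.2954.
Fr = 4.7 / 6.2954 = 0.7466.

0.7466


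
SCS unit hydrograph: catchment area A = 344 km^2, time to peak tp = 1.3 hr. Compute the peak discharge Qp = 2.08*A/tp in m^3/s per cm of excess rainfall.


SCS formula: Qp = 2.08 * A / tp.
Qp = 2.08 * 344 / 1.3
   = 715.52 / 1.3
   = 550.4 m^3/s per cm.

550.4


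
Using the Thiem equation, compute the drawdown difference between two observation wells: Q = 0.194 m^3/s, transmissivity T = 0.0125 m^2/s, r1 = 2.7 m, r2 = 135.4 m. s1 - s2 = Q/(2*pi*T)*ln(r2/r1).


Thiem equation: s1 - s2 = Q/(2*pi*T) * ln(r2/r1).
ln(r2/r1) = ln(135.4/2.7) = 3.915.
Q/(2*pi*T) = 0.194 / (2*pi*0.0125) = 0.194 / 0.0785 = 2.4701.
s1 - s2 = 2.4701 * 3.915 = 9.6703 m.

9.6703
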